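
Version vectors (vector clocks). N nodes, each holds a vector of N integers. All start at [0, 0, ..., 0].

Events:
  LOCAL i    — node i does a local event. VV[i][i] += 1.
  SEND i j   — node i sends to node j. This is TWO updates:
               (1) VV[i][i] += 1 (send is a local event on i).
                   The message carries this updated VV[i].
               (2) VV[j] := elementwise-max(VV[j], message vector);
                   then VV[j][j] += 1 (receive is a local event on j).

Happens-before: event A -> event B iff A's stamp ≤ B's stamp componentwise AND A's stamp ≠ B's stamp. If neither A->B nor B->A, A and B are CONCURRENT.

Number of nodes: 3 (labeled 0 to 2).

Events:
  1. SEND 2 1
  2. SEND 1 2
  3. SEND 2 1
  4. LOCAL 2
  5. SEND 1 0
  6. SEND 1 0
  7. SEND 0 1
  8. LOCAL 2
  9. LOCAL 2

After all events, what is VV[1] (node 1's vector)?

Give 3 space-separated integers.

Answer: 3 6 3

Derivation:
Initial: VV[0]=[0, 0, 0]
Initial: VV[1]=[0, 0, 0]
Initial: VV[2]=[0, 0, 0]
Event 1: SEND 2->1: VV[2][2]++ -> VV[2]=[0, 0, 1], msg_vec=[0, 0, 1]; VV[1]=max(VV[1],msg_vec) then VV[1][1]++ -> VV[1]=[0, 1, 1]
Event 2: SEND 1->2: VV[1][1]++ -> VV[1]=[0, 2, 1], msg_vec=[0, 2, 1]; VV[2]=max(VV[2],msg_vec) then VV[2][2]++ -> VV[2]=[0, 2, 2]
Event 3: SEND 2->1: VV[2][2]++ -> VV[2]=[0, 2, 3], msg_vec=[0, 2, 3]; VV[1]=max(VV[1],msg_vec) then VV[1][1]++ -> VV[1]=[0, 3, 3]
Event 4: LOCAL 2: VV[2][2]++ -> VV[2]=[0, 2, 4]
Event 5: SEND 1->0: VV[1][1]++ -> VV[1]=[0, 4, 3], msg_vec=[0, 4, 3]; VV[0]=max(VV[0],msg_vec) then VV[0][0]++ -> VV[0]=[1, 4, 3]
Event 6: SEND 1->0: VV[1][1]++ -> VV[1]=[0, 5, 3], msg_vec=[0, 5, 3]; VV[0]=max(VV[0],msg_vec) then VV[0][0]++ -> VV[0]=[2, 5, 3]
Event 7: SEND 0->1: VV[0][0]++ -> VV[0]=[3, 5, 3], msg_vec=[3, 5, 3]; VV[1]=max(VV[1],msg_vec) then VV[1][1]++ -> VV[1]=[3, 6, 3]
Event 8: LOCAL 2: VV[2][2]++ -> VV[2]=[0, 2, 5]
Event 9: LOCAL 2: VV[2][2]++ -> VV[2]=[0, 2, 6]
Final vectors: VV[0]=[3, 5, 3]; VV[1]=[3, 6, 3]; VV[2]=[0, 2, 6]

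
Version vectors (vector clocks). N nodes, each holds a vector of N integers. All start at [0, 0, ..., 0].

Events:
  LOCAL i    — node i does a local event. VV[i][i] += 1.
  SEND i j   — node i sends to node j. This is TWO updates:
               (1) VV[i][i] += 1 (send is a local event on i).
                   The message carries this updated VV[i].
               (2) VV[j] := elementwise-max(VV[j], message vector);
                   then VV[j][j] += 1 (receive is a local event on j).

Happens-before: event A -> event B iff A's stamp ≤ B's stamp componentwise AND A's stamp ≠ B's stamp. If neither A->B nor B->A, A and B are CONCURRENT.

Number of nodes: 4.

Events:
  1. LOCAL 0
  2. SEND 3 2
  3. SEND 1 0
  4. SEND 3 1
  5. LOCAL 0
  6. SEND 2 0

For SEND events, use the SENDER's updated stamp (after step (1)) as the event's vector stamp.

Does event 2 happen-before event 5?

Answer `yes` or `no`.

Answer: no

Derivation:
Initial: VV[0]=[0, 0, 0, 0]
Initial: VV[1]=[0, 0, 0, 0]
Initial: VV[2]=[0, 0, 0, 0]
Initial: VV[3]=[0, 0, 0, 0]
Event 1: LOCAL 0: VV[0][0]++ -> VV[0]=[1, 0, 0, 0]
Event 2: SEND 3->2: VV[3][3]++ -> VV[3]=[0, 0, 0, 1], msg_vec=[0, 0, 0, 1]; VV[2]=max(VV[2],msg_vec) then VV[2][2]++ -> VV[2]=[0, 0, 1, 1]
Event 3: SEND 1->0: VV[1][1]++ -> VV[1]=[0, 1, 0, 0], msg_vec=[0, 1, 0, 0]; VV[0]=max(VV[0],msg_vec) then VV[0][0]++ -> VV[0]=[2, 1, 0, 0]
Event 4: SEND 3->1: VV[3][3]++ -> VV[3]=[0, 0, 0, 2], msg_vec=[0, 0, 0, 2]; VV[1]=max(VV[1],msg_vec) then VV[1][1]++ -> VV[1]=[0, 2, 0, 2]
Event 5: LOCAL 0: VV[0][0]++ -> VV[0]=[3, 1, 0, 0]
Event 6: SEND 2->0: VV[2][2]++ -> VV[2]=[0, 0, 2, 1], msg_vec=[0, 0, 2, 1]; VV[0]=max(VV[0],msg_vec) then VV[0][0]++ -> VV[0]=[4, 1, 2, 1]
Event 2 stamp: [0, 0, 0, 1]
Event 5 stamp: [3, 1, 0, 0]
[0, 0, 0, 1] <= [3, 1, 0, 0]? False. Equal? False. Happens-before: False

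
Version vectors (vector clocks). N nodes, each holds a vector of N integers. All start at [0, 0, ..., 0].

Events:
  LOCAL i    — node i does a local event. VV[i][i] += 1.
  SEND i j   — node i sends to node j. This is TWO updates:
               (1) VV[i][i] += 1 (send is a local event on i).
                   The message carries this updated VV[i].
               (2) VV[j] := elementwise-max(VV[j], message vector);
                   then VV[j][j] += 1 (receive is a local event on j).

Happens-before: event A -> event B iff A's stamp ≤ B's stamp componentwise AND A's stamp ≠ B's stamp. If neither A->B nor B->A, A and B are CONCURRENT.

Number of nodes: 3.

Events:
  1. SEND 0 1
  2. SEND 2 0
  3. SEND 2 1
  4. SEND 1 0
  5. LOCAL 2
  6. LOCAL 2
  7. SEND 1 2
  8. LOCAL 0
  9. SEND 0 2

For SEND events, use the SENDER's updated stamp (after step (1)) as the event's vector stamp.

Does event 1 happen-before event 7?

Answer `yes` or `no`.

Initial: VV[0]=[0, 0, 0]
Initial: VV[1]=[0, 0, 0]
Initial: VV[2]=[0, 0, 0]
Event 1: SEND 0->1: VV[0][0]++ -> VV[0]=[1, 0, 0], msg_vec=[1, 0, 0]; VV[1]=max(VV[1],msg_vec) then VV[1][1]++ -> VV[1]=[1, 1, 0]
Event 2: SEND 2->0: VV[2][2]++ -> VV[2]=[0, 0, 1], msg_vec=[0, 0, 1]; VV[0]=max(VV[0],msg_vec) then VV[0][0]++ -> VV[0]=[2, 0, 1]
Event 3: SEND 2->1: VV[2][2]++ -> VV[2]=[0, 0, 2], msg_vec=[0, 0, 2]; VV[1]=max(VV[1],msg_vec) then VV[1][1]++ -> VV[1]=[1, 2, 2]
Event 4: SEND 1->0: VV[1][1]++ -> VV[1]=[1, 3, 2], msg_vec=[1, 3, 2]; VV[0]=max(VV[0],msg_vec) then VV[0][0]++ -> VV[0]=[3, 3, 2]
Event 5: LOCAL 2: VV[2][2]++ -> VV[2]=[0, 0, 3]
Event 6: LOCAL 2: VV[2][2]++ -> VV[2]=[0, 0, 4]
Event 7: SEND 1->2: VV[1][1]++ -> VV[1]=[1, 4, 2], msg_vec=[1, 4, 2]; VV[2]=max(VV[2],msg_vec) then VV[2][2]++ -> VV[2]=[1, 4, 5]
Event 8: LOCAL 0: VV[0][0]++ -> VV[0]=[4, 3, 2]
Event 9: SEND 0->2: VV[0][0]++ -> VV[0]=[5, 3, 2], msg_vec=[5, 3, 2]; VV[2]=max(VV[2],msg_vec) then VV[2][2]++ -> VV[2]=[5, 4, 6]
Event 1 stamp: [1, 0, 0]
Event 7 stamp: [1, 4, 2]
[1, 0, 0] <= [1, 4, 2]? True. Equal? False. Happens-before: True

Answer: yes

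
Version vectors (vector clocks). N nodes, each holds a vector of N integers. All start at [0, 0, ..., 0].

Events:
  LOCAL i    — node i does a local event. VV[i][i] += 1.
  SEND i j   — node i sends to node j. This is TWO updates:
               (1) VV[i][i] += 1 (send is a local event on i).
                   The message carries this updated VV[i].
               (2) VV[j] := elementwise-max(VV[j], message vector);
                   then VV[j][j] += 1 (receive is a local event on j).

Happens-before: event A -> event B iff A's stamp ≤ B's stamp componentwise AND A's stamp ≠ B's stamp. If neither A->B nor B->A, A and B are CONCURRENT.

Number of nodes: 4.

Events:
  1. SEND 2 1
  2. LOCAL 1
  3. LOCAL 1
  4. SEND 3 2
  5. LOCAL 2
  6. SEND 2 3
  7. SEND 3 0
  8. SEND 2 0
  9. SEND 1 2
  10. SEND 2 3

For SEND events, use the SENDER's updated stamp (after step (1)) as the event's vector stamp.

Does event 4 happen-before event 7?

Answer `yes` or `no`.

Answer: yes

Derivation:
Initial: VV[0]=[0, 0, 0, 0]
Initial: VV[1]=[0, 0, 0, 0]
Initial: VV[2]=[0, 0, 0, 0]
Initial: VV[3]=[0, 0, 0, 0]
Event 1: SEND 2->1: VV[2][2]++ -> VV[2]=[0, 0, 1, 0], msg_vec=[0, 0, 1, 0]; VV[1]=max(VV[1],msg_vec) then VV[1][1]++ -> VV[1]=[0, 1, 1, 0]
Event 2: LOCAL 1: VV[1][1]++ -> VV[1]=[0, 2, 1, 0]
Event 3: LOCAL 1: VV[1][1]++ -> VV[1]=[0, 3, 1, 0]
Event 4: SEND 3->2: VV[3][3]++ -> VV[3]=[0, 0, 0, 1], msg_vec=[0, 0, 0, 1]; VV[2]=max(VV[2],msg_vec) then VV[2][2]++ -> VV[2]=[0, 0, 2, 1]
Event 5: LOCAL 2: VV[2][2]++ -> VV[2]=[0, 0, 3, 1]
Event 6: SEND 2->3: VV[2][2]++ -> VV[2]=[0, 0, 4, 1], msg_vec=[0, 0, 4, 1]; VV[3]=max(VV[3],msg_vec) then VV[3][3]++ -> VV[3]=[0, 0, 4, 2]
Event 7: SEND 3->0: VV[3][3]++ -> VV[3]=[0, 0, 4, 3], msg_vec=[0, 0, 4, 3]; VV[0]=max(VV[0],msg_vec) then VV[0][0]++ -> VV[0]=[1, 0, 4, 3]
Event 8: SEND 2->0: VV[2][2]++ -> VV[2]=[0, 0, 5, 1], msg_vec=[0, 0, 5, 1]; VV[0]=max(VV[0],msg_vec) then VV[0][0]++ -> VV[0]=[2, 0, 5, 3]
Event 9: SEND 1->2: VV[1][1]++ -> VV[1]=[0, 4, 1, 0], msg_vec=[0, 4, 1, 0]; VV[2]=max(VV[2],msg_vec) then VV[2][2]++ -> VV[2]=[0, 4, 6, 1]
Event 10: SEND 2->3: VV[2][2]++ -> VV[2]=[0, 4, 7, 1], msg_vec=[0, 4, 7, 1]; VV[3]=max(VV[3],msg_vec) then VV[3][3]++ -> VV[3]=[0, 4, 7, 4]
Event 4 stamp: [0, 0, 0, 1]
Event 7 stamp: [0, 0, 4, 3]
[0, 0, 0, 1] <= [0, 0, 4, 3]? True. Equal? False. Happens-before: True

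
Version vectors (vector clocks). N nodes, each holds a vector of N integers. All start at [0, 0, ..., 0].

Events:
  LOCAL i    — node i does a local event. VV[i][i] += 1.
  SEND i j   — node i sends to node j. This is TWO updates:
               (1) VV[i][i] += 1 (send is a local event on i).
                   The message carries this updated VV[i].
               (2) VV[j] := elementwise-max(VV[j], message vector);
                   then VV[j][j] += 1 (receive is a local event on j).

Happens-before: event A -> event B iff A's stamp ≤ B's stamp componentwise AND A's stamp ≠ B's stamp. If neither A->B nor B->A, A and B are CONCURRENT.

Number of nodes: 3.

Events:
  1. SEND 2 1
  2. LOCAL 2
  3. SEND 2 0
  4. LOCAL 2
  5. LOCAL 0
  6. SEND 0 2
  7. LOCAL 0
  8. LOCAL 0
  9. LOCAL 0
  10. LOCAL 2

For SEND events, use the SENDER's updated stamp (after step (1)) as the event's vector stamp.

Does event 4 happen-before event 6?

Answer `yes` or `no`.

Initial: VV[0]=[0, 0, 0]
Initial: VV[1]=[0, 0, 0]
Initial: VV[2]=[0, 0, 0]
Event 1: SEND 2->1: VV[2][2]++ -> VV[2]=[0, 0, 1], msg_vec=[0, 0, 1]; VV[1]=max(VV[1],msg_vec) then VV[1][1]++ -> VV[1]=[0, 1, 1]
Event 2: LOCAL 2: VV[2][2]++ -> VV[2]=[0, 0, 2]
Event 3: SEND 2->0: VV[2][2]++ -> VV[2]=[0, 0, 3], msg_vec=[0, 0, 3]; VV[0]=max(VV[0],msg_vec) then VV[0][0]++ -> VV[0]=[1, 0, 3]
Event 4: LOCAL 2: VV[2][2]++ -> VV[2]=[0, 0, 4]
Event 5: LOCAL 0: VV[0][0]++ -> VV[0]=[2, 0, 3]
Event 6: SEND 0->2: VV[0][0]++ -> VV[0]=[3, 0, 3], msg_vec=[3, 0, 3]; VV[2]=max(VV[2],msg_vec) then VV[2][2]++ -> VV[2]=[3, 0, 5]
Event 7: LOCAL 0: VV[0][0]++ -> VV[0]=[4, 0, 3]
Event 8: LOCAL 0: VV[0][0]++ -> VV[0]=[5, 0, 3]
Event 9: LOCAL 0: VV[0][0]++ -> VV[0]=[6, 0, 3]
Event 10: LOCAL 2: VV[2][2]++ -> VV[2]=[3, 0, 6]
Event 4 stamp: [0, 0, 4]
Event 6 stamp: [3, 0, 3]
[0, 0, 4] <= [3, 0, 3]? False. Equal? False. Happens-before: False

Answer: no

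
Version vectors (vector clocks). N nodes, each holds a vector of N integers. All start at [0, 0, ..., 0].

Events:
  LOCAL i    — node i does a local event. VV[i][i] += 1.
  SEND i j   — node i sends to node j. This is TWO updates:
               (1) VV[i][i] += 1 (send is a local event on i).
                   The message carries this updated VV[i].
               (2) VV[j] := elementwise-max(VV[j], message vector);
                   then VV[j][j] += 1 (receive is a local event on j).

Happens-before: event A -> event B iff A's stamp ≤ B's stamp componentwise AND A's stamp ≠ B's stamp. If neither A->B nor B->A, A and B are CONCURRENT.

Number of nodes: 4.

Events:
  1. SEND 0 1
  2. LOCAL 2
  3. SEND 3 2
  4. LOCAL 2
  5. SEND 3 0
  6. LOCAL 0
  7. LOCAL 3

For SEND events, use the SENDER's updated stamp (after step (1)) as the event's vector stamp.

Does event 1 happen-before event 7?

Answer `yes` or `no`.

Answer: no

Derivation:
Initial: VV[0]=[0, 0, 0, 0]
Initial: VV[1]=[0, 0, 0, 0]
Initial: VV[2]=[0, 0, 0, 0]
Initial: VV[3]=[0, 0, 0, 0]
Event 1: SEND 0->1: VV[0][0]++ -> VV[0]=[1, 0, 0, 0], msg_vec=[1, 0, 0, 0]; VV[1]=max(VV[1],msg_vec) then VV[1][1]++ -> VV[1]=[1, 1, 0, 0]
Event 2: LOCAL 2: VV[2][2]++ -> VV[2]=[0, 0, 1, 0]
Event 3: SEND 3->2: VV[3][3]++ -> VV[3]=[0, 0, 0, 1], msg_vec=[0, 0, 0, 1]; VV[2]=max(VV[2],msg_vec) then VV[2][2]++ -> VV[2]=[0, 0, 2, 1]
Event 4: LOCAL 2: VV[2][2]++ -> VV[2]=[0, 0, 3, 1]
Event 5: SEND 3->0: VV[3][3]++ -> VV[3]=[0, 0, 0, 2], msg_vec=[0, 0, 0, 2]; VV[0]=max(VV[0],msg_vec) then VV[0][0]++ -> VV[0]=[2, 0, 0, 2]
Event 6: LOCAL 0: VV[0][0]++ -> VV[0]=[3, 0, 0, 2]
Event 7: LOCAL 3: VV[3][3]++ -> VV[3]=[0, 0, 0, 3]
Event 1 stamp: [1, 0, 0, 0]
Event 7 stamp: [0, 0, 0, 3]
[1, 0, 0, 0] <= [0, 0, 0, 3]? False. Equal? False. Happens-before: False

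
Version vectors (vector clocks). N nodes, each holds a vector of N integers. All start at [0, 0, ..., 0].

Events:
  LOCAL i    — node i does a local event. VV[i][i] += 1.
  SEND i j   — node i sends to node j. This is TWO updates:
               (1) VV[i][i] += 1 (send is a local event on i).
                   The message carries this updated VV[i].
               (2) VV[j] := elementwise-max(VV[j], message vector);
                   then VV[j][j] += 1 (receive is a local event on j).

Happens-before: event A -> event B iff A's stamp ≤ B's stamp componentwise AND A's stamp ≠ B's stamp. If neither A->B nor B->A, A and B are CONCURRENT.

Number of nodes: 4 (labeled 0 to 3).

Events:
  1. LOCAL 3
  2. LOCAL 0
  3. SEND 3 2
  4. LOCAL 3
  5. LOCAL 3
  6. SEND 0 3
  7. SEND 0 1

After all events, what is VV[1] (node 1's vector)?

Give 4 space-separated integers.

Initial: VV[0]=[0, 0, 0, 0]
Initial: VV[1]=[0, 0, 0, 0]
Initial: VV[2]=[0, 0, 0, 0]
Initial: VV[3]=[0, 0, 0, 0]
Event 1: LOCAL 3: VV[3][3]++ -> VV[3]=[0, 0, 0, 1]
Event 2: LOCAL 0: VV[0][0]++ -> VV[0]=[1, 0, 0, 0]
Event 3: SEND 3->2: VV[3][3]++ -> VV[3]=[0, 0, 0, 2], msg_vec=[0, 0, 0, 2]; VV[2]=max(VV[2],msg_vec) then VV[2][2]++ -> VV[2]=[0, 0, 1, 2]
Event 4: LOCAL 3: VV[3][3]++ -> VV[3]=[0, 0, 0, 3]
Event 5: LOCAL 3: VV[3][3]++ -> VV[3]=[0, 0, 0, 4]
Event 6: SEND 0->3: VV[0][0]++ -> VV[0]=[2, 0, 0, 0], msg_vec=[2, 0, 0, 0]; VV[3]=max(VV[3],msg_vec) then VV[3][3]++ -> VV[3]=[2, 0, 0, 5]
Event 7: SEND 0->1: VV[0][0]++ -> VV[0]=[3, 0, 0, 0], msg_vec=[3, 0, 0, 0]; VV[1]=max(VV[1],msg_vec) then VV[1][1]++ -> VV[1]=[3, 1, 0, 0]
Final vectors: VV[0]=[3, 0, 0, 0]; VV[1]=[3, 1, 0, 0]; VV[2]=[0, 0, 1, 2]; VV[3]=[2, 0, 0, 5]

Answer: 3 1 0 0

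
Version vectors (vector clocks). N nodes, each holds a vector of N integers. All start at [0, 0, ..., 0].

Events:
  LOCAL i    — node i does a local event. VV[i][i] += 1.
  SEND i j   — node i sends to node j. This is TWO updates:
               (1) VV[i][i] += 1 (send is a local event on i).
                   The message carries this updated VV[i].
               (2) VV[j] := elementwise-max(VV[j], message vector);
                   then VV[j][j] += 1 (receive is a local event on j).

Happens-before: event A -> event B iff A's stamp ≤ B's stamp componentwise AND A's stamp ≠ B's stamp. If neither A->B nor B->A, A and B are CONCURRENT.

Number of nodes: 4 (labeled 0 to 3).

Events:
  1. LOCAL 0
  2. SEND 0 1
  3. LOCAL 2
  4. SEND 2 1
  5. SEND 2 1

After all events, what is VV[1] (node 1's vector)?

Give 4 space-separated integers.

Answer: 2 3 3 0

Derivation:
Initial: VV[0]=[0, 0, 0, 0]
Initial: VV[1]=[0, 0, 0, 0]
Initial: VV[2]=[0, 0, 0, 0]
Initial: VV[3]=[0, 0, 0, 0]
Event 1: LOCAL 0: VV[0][0]++ -> VV[0]=[1, 0, 0, 0]
Event 2: SEND 0->1: VV[0][0]++ -> VV[0]=[2, 0, 0, 0], msg_vec=[2, 0, 0, 0]; VV[1]=max(VV[1],msg_vec) then VV[1][1]++ -> VV[1]=[2, 1, 0, 0]
Event 3: LOCAL 2: VV[2][2]++ -> VV[2]=[0, 0, 1, 0]
Event 4: SEND 2->1: VV[2][2]++ -> VV[2]=[0, 0, 2, 0], msg_vec=[0, 0, 2, 0]; VV[1]=max(VV[1],msg_vec) then VV[1][1]++ -> VV[1]=[2, 2, 2, 0]
Event 5: SEND 2->1: VV[2][2]++ -> VV[2]=[0, 0, 3, 0], msg_vec=[0, 0, 3, 0]; VV[1]=max(VV[1],msg_vec) then VV[1][1]++ -> VV[1]=[2, 3, 3, 0]
Final vectors: VV[0]=[2, 0, 0, 0]; VV[1]=[2, 3, 3, 0]; VV[2]=[0, 0, 3, 0]; VV[3]=[0, 0, 0, 0]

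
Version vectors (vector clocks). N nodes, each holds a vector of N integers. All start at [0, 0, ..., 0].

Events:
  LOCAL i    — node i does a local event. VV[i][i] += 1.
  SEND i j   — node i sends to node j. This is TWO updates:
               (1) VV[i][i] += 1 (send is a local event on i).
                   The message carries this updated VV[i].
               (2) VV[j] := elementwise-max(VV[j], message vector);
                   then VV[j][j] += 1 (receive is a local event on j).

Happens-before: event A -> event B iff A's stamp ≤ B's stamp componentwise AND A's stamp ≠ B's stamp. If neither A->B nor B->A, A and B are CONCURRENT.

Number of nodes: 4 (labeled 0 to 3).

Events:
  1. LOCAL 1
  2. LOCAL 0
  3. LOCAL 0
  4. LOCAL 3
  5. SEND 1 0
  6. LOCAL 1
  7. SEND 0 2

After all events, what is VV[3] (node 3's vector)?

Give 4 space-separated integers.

Initial: VV[0]=[0, 0, 0, 0]
Initial: VV[1]=[0, 0, 0, 0]
Initial: VV[2]=[0, 0, 0, 0]
Initial: VV[3]=[0, 0, 0, 0]
Event 1: LOCAL 1: VV[1][1]++ -> VV[1]=[0, 1, 0, 0]
Event 2: LOCAL 0: VV[0][0]++ -> VV[0]=[1, 0, 0, 0]
Event 3: LOCAL 0: VV[0][0]++ -> VV[0]=[2, 0, 0, 0]
Event 4: LOCAL 3: VV[3][3]++ -> VV[3]=[0, 0, 0, 1]
Event 5: SEND 1->0: VV[1][1]++ -> VV[1]=[0, 2, 0, 0], msg_vec=[0, 2, 0, 0]; VV[0]=max(VV[0],msg_vec) then VV[0][0]++ -> VV[0]=[3, 2, 0, 0]
Event 6: LOCAL 1: VV[1][1]++ -> VV[1]=[0, 3, 0, 0]
Event 7: SEND 0->2: VV[0][0]++ -> VV[0]=[4, 2, 0, 0], msg_vec=[4, 2, 0, 0]; VV[2]=max(VV[2],msg_vec) then VV[2][2]++ -> VV[2]=[4, 2, 1, 0]
Final vectors: VV[0]=[4, 2, 0, 0]; VV[1]=[0, 3, 0, 0]; VV[2]=[4, 2, 1, 0]; VV[3]=[0, 0, 0, 1]

Answer: 0 0 0 1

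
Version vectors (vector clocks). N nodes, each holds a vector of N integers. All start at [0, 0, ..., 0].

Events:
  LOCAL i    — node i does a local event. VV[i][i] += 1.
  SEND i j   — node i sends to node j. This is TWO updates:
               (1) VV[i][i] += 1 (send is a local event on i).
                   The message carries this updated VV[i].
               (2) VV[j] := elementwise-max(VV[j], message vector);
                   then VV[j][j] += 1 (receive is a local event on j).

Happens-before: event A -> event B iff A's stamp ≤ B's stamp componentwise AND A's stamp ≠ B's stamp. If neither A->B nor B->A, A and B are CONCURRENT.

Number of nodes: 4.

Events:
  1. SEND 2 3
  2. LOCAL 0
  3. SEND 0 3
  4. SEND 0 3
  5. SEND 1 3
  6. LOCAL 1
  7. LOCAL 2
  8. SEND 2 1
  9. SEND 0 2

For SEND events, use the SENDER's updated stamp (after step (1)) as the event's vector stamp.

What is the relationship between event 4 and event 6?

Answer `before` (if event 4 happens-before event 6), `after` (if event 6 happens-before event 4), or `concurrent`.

Answer: concurrent

Derivation:
Initial: VV[0]=[0, 0, 0, 0]
Initial: VV[1]=[0, 0, 0, 0]
Initial: VV[2]=[0, 0, 0, 0]
Initial: VV[3]=[0, 0, 0, 0]
Event 1: SEND 2->3: VV[2][2]++ -> VV[2]=[0, 0, 1, 0], msg_vec=[0, 0, 1, 0]; VV[3]=max(VV[3],msg_vec) then VV[3][3]++ -> VV[3]=[0, 0, 1, 1]
Event 2: LOCAL 0: VV[0][0]++ -> VV[0]=[1, 0, 0, 0]
Event 3: SEND 0->3: VV[0][0]++ -> VV[0]=[2, 0, 0, 0], msg_vec=[2, 0, 0, 0]; VV[3]=max(VV[3],msg_vec) then VV[3][3]++ -> VV[3]=[2, 0, 1, 2]
Event 4: SEND 0->3: VV[0][0]++ -> VV[0]=[3, 0, 0, 0], msg_vec=[3, 0, 0, 0]; VV[3]=max(VV[3],msg_vec) then VV[3][3]++ -> VV[3]=[3, 0, 1, 3]
Event 5: SEND 1->3: VV[1][1]++ -> VV[1]=[0, 1, 0, 0], msg_vec=[0, 1, 0, 0]; VV[3]=max(VV[3],msg_vec) then VV[3][3]++ -> VV[3]=[3, 1, 1, 4]
Event 6: LOCAL 1: VV[1][1]++ -> VV[1]=[0, 2, 0, 0]
Event 7: LOCAL 2: VV[2][2]++ -> VV[2]=[0, 0, 2, 0]
Event 8: SEND 2->1: VV[2][2]++ -> VV[2]=[0, 0, 3, 0], msg_vec=[0, 0, 3, 0]; VV[1]=max(VV[1],msg_vec) then VV[1][1]++ -> VV[1]=[0, 3, 3, 0]
Event 9: SEND 0->2: VV[0][0]++ -> VV[0]=[4, 0, 0, 0], msg_vec=[4, 0, 0, 0]; VV[2]=max(VV[2],msg_vec) then VV[2][2]++ -> VV[2]=[4, 0, 4, 0]
Event 4 stamp: [3, 0, 0, 0]
Event 6 stamp: [0, 2, 0, 0]
[3, 0, 0, 0] <= [0, 2, 0, 0]? False
[0, 2, 0, 0] <= [3, 0, 0, 0]? False
Relation: concurrent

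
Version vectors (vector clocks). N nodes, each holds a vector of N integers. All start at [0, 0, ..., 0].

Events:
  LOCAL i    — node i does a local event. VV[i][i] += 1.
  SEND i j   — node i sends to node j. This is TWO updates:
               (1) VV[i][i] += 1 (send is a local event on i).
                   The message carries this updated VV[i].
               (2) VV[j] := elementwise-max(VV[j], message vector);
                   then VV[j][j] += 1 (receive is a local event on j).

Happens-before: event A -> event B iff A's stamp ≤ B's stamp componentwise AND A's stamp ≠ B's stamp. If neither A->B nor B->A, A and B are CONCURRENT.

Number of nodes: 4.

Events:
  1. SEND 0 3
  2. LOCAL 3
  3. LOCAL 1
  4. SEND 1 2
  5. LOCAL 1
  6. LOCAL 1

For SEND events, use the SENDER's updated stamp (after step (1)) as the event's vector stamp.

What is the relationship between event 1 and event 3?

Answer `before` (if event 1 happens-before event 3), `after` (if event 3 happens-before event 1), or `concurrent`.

Answer: concurrent

Derivation:
Initial: VV[0]=[0, 0, 0, 0]
Initial: VV[1]=[0, 0, 0, 0]
Initial: VV[2]=[0, 0, 0, 0]
Initial: VV[3]=[0, 0, 0, 0]
Event 1: SEND 0->3: VV[0][0]++ -> VV[0]=[1, 0, 0, 0], msg_vec=[1, 0, 0, 0]; VV[3]=max(VV[3],msg_vec) then VV[3][3]++ -> VV[3]=[1, 0, 0, 1]
Event 2: LOCAL 3: VV[3][3]++ -> VV[3]=[1, 0, 0, 2]
Event 3: LOCAL 1: VV[1][1]++ -> VV[1]=[0, 1, 0, 0]
Event 4: SEND 1->2: VV[1][1]++ -> VV[1]=[0, 2, 0, 0], msg_vec=[0, 2, 0, 0]; VV[2]=max(VV[2],msg_vec) then VV[2][2]++ -> VV[2]=[0, 2, 1, 0]
Event 5: LOCAL 1: VV[1][1]++ -> VV[1]=[0, 3, 0, 0]
Event 6: LOCAL 1: VV[1][1]++ -> VV[1]=[0, 4, 0, 0]
Event 1 stamp: [1, 0, 0, 0]
Event 3 stamp: [0, 1, 0, 0]
[1, 0, 0, 0] <= [0, 1, 0, 0]? False
[0, 1, 0, 0] <= [1, 0, 0, 0]? False
Relation: concurrent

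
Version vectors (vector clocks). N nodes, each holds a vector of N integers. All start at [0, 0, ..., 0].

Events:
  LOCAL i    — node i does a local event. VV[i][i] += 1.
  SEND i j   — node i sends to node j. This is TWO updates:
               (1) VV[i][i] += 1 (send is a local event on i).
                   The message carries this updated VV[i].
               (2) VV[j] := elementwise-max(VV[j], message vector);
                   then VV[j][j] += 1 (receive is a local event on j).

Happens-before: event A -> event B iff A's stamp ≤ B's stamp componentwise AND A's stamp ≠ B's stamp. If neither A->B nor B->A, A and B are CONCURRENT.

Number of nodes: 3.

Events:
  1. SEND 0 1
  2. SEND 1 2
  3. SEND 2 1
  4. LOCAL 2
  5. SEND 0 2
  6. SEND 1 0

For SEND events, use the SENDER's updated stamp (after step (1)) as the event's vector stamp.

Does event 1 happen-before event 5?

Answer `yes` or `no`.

Initial: VV[0]=[0, 0, 0]
Initial: VV[1]=[0, 0, 0]
Initial: VV[2]=[0, 0, 0]
Event 1: SEND 0->1: VV[0][0]++ -> VV[0]=[1, 0, 0], msg_vec=[1, 0, 0]; VV[1]=max(VV[1],msg_vec) then VV[1][1]++ -> VV[1]=[1, 1, 0]
Event 2: SEND 1->2: VV[1][1]++ -> VV[1]=[1, 2, 0], msg_vec=[1, 2, 0]; VV[2]=max(VV[2],msg_vec) then VV[2][2]++ -> VV[2]=[1, 2, 1]
Event 3: SEND 2->1: VV[2][2]++ -> VV[2]=[1, 2, 2], msg_vec=[1, 2, 2]; VV[1]=max(VV[1],msg_vec) then VV[1][1]++ -> VV[1]=[1, 3, 2]
Event 4: LOCAL 2: VV[2][2]++ -> VV[2]=[1, 2, 3]
Event 5: SEND 0->2: VV[0][0]++ -> VV[0]=[2, 0, 0], msg_vec=[2, 0, 0]; VV[2]=max(VV[2],msg_vec) then VV[2][2]++ -> VV[2]=[2, 2, 4]
Event 6: SEND 1->0: VV[1][1]++ -> VV[1]=[1, 4, 2], msg_vec=[1, 4, 2]; VV[0]=max(VV[0],msg_vec) then VV[0][0]++ -> VV[0]=[3, 4, 2]
Event 1 stamp: [1, 0, 0]
Event 5 stamp: [2, 0, 0]
[1, 0, 0] <= [2, 0, 0]? True. Equal? False. Happens-before: True

Answer: yes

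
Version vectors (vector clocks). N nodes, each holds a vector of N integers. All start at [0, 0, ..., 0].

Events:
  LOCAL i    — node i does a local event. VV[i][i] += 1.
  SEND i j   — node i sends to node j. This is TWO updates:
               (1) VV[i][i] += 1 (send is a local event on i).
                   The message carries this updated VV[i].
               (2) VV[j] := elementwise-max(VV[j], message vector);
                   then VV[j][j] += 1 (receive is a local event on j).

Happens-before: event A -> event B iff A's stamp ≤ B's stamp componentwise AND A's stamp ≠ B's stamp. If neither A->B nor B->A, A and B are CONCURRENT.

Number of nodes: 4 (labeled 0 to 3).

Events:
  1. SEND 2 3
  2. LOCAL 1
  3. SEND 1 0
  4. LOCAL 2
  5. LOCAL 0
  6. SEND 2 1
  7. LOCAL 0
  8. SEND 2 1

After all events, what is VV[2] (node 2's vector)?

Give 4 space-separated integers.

Initial: VV[0]=[0, 0, 0, 0]
Initial: VV[1]=[0, 0, 0, 0]
Initial: VV[2]=[0, 0, 0, 0]
Initial: VV[3]=[0, 0, 0, 0]
Event 1: SEND 2->3: VV[2][2]++ -> VV[2]=[0, 0, 1, 0], msg_vec=[0, 0, 1, 0]; VV[3]=max(VV[3],msg_vec) then VV[3][3]++ -> VV[3]=[0, 0, 1, 1]
Event 2: LOCAL 1: VV[1][1]++ -> VV[1]=[0, 1, 0, 0]
Event 3: SEND 1->0: VV[1][1]++ -> VV[1]=[0, 2, 0, 0], msg_vec=[0, 2, 0, 0]; VV[0]=max(VV[0],msg_vec) then VV[0][0]++ -> VV[0]=[1, 2, 0, 0]
Event 4: LOCAL 2: VV[2][2]++ -> VV[2]=[0, 0, 2, 0]
Event 5: LOCAL 0: VV[0][0]++ -> VV[0]=[2, 2, 0, 0]
Event 6: SEND 2->1: VV[2][2]++ -> VV[2]=[0, 0, 3, 0], msg_vec=[0, 0, 3, 0]; VV[1]=max(VV[1],msg_vec) then VV[1][1]++ -> VV[1]=[0, 3, 3, 0]
Event 7: LOCAL 0: VV[0][0]++ -> VV[0]=[3, 2, 0, 0]
Event 8: SEND 2->1: VV[2][2]++ -> VV[2]=[0, 0, 4, 0], msg_vec=[0, 0, 4, 0]; VV[1]=max(VV[1],msg_vec) then VV[1][1]++ -> VV[1]=[0, 4, 4, 0]
Final vectors: VV[0]=[3, 2, 0, 0]; VV[1]=[0, 4, 4, 0]; VV[2]=[0, 0, 4, 0]; VV[3]=[0, 0, 1, 1]

Answer: 0 0 4 0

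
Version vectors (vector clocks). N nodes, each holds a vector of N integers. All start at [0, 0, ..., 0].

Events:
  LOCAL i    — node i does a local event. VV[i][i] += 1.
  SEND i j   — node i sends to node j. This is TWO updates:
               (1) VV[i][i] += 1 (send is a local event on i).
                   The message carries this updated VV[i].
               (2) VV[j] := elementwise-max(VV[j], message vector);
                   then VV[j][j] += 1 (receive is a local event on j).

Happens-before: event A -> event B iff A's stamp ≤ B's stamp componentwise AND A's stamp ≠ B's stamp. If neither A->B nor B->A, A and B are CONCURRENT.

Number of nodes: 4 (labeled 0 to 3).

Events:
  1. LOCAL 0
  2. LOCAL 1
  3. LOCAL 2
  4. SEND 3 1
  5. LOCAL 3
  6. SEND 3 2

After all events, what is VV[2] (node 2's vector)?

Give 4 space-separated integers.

Initial: VV[0]=[0, 0, 0, 0]
Initial: VV[1]=[0, 0, 0, 0]
Initial: VV[2]=[0, 0, 0, 0]
Initial: VV[3]=[0, 0, 0, 0]
Event 1: LOCAL 0: VV[0][0]++ -> VV[0]=[1, 0, 0, 0]
Event 2: LOCAL 1: VV[1][1]++ -> VV[1]=[0, 1, 0, 0]
Event 3: LOCAL 2: VV[2][2]++ -> VV[2]=[0, 0, 1, 0]
Event 4: SEND 3->1: VV[3][3]++ -> VV[3]=[0, 0, 0, 1], msg_vec=[0, 0, 0, 1]; VV[1]=max(VV[1],msg_vec) then VV[1][1]++ -> VV[1]=[0, 2, 0, 1]
Event 5: LOCAL 3: VV[3][3]++ -> VV[3]=[0, 0, 0, 2]
Event 6: SEND 3->2: VV[3][3]++ -> VV[3]=[0, 0, 0, 3], msg_vec=[0, 0, 0, 3]; VV[2]=max(VV[2],msg_vec) then VV[2][2]++ -> VV[2]=[0, 0, 2, 3]
Final vectors: VV[0]=[1, 0, 0, 0]; VV[1]=[0, 2, 0, 1]; VV[2]=[0, 0, 2, 3]; VV[3]=[0, 0, 0, 3]

Answer: 0 0 2 3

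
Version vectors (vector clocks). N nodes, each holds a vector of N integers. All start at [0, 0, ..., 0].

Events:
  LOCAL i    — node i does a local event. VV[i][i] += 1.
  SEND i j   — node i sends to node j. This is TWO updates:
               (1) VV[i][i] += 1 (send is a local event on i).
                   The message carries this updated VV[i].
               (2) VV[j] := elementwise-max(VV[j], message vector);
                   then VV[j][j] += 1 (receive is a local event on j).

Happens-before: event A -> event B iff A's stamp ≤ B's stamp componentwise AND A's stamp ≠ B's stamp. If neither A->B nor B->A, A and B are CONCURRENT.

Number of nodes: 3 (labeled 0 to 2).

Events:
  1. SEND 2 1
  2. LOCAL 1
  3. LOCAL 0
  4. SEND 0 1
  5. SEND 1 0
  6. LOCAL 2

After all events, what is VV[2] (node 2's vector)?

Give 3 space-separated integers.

Initial: VV[0]=[0, 0, 0]
Initial: VV[1]=[0, 0, 0]
Initial: VV[2]=[0, 0, 0]
Event 1: SEND 2->1: VV[2][2]++ -> VV[2]=[0, 0, 1], msg_vec=[0, 0, 1]; VV[1]=max(VV[1],msg_vec) then VV[1][1]++ -> VV[1]=[0, 1, 1]
Event 2: LOCAL 1: VV[1][1]++ -> VV[1]=[0, 2, 1]
Event 3: LOCAL 0: VV[0][0]++ -> VV[0]=[1, 0, 0]
Event 4: SEND 0->1: VV[0][0]++ -> VV[0]=[2, 0, 0], msg_vec=[2, 0, 0]; VV[1]=max(VV[1],msg_vec) then VV[1][1]++ -> VV[1]=[2, 3, 1]
Event 5: SEND 1->0: VV[1][1]++ -> VV[1]=[2, 4, 1], msg_vec=[2, 4, 1]; VV[0]=max(VV[0],msg_vec) then VV[0][0]++ -> VV[0]=[3, 4, 1]
Event 6: LOCAL 2: VV[2][2]++ -> VV[2]=[0, 0, 2]
Final vectors: VV[0]=[3, 4, 1]; VV[1]=[2, 4, 1]; VV[2]=[0, 0, 2]

Answer: 0 0 2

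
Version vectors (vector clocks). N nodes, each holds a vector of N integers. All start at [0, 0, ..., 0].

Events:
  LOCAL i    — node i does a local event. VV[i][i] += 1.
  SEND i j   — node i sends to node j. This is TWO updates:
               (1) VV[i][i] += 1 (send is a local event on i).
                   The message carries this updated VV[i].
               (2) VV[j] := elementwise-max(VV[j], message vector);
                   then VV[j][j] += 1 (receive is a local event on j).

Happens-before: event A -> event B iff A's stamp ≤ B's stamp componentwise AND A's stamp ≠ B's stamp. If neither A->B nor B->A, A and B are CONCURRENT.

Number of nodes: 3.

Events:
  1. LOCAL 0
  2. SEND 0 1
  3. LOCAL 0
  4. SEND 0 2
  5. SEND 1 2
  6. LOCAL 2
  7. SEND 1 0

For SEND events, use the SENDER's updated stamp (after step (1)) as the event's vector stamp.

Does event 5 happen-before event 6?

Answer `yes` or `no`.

Answer: yes

Derivation:
Initial: VV[0]=[0, 0, 0]
Initial: VV[1]=[0, 0, 0]
Initial: VV[2]=[0, 0, 0]
Event 1: LOCAL 0: VV[0][0]++ -> VV[0]=[1, 0, 0]
Event 2: SEND 0->1: VV[0][0]++ -> VV[0]=[2, 0, 0], msg_vec=[2, 0, 0]; VV[1]=max(VV[1],msg_vec) then VV[1][1]++ -> VV[1]=[2, 1, 0]
Event 3: LOCAL 0: VV[0][0]++ -> VV[0]=[3, 0, 0]
Event 4: SEND 0->2: VV[0][0]++ -> VV[0]=[4, 0, 0], msg_vec=[4, 0, 0]; VV[2]=max(VV[2],msg_vec) then VV[2][2]++ -> VV[2]=[4, 0, 1]
Event 5: SEND 1->2: VV[1][1]++ -> VV[1]=[2, 2, 0], msg_vec=[2, 2, 0]; VV[2]=max(VV[2],msg_vec) then VV[2][2]++ -> VV[2]=[4, 2, 2]
Event 6: LOCAL 2: VV[2][2]++ -> VV[2]=[4, 2, 3]
Event 7: SEND 1->0: VV[1][1]++ -> VV[1]=[2, 3, 0], msg_vec=[2, 3, 0]; VV[0]=max(VV[0],msg_vec) then VV[0][0]++ -> VV[0]=[5, 3, 0]
Event 5 stamp: [2, 2, 0]
Event 6 stamp: [4, 2, 3]
[2, 2, 0] <= [4, 2, 3]? True. Equal? False. Happens-before: True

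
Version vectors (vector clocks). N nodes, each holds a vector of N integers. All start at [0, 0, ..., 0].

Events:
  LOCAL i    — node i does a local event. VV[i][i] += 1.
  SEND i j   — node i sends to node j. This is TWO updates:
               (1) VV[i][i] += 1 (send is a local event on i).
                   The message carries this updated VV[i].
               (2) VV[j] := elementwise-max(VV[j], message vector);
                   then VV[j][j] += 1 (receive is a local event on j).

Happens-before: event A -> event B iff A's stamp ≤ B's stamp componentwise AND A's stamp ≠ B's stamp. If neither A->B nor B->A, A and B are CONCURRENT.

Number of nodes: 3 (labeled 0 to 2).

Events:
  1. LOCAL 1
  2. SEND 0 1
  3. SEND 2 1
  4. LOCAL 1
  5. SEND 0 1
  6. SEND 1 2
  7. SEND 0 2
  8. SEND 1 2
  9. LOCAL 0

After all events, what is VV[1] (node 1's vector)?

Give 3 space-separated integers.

Answer: 2 7 1

Derivation:
Initial: VV[0]=[0, 0, 0]
Initial: VV[1]=[0, 0, 0]
Initial: VV[2]=[0, 0, 0]
Event 1: LOCAL 1: VV[1][1]++ -> VV[1]=[0, 1, 0]
Event 2: SEND 0->1: VV[0][0]++ -> VV[0]=[1, 0, 0], msg_vec=[1, 0, 0]; VV[1]=max(VV[1],msg_vec) then VV[1][1]++ -> VV[1]=[1, 2, 0]
Event 3: SEND 2->1: VV[2][2]++ -> VV[2]=[0, 0, 1], msg_vec=[0, 0, 1]; VV[1]=max(VV[1],msg_vec) then VV[1][1]++ -> VV[1]=[1, 3, 1]
Event 4: LOCAL 1: VV[1][1]++ -> VV[1]=[1, 4, 1]
Event 5: SEND 0->1: VV[0][0]++ -> VV[0]=[2, 0, 0], msg_vec=[2, 0, 0]; VV[1]=max(VV[1],msg_vec) then VV[1][1]++ -> VV[1]=[2, 5, 1]
Event 6: SEND 1->2: VV[1][1]++ -> VV[1]=[2, 6, 1], msg_vec=[2, 6, 1]; VV[2]=max(VV[2],msg_vec) then VV[2][2]++ -> VV[2]=[2, 6, 2]
Event 7: SEND 0->2: VV[0][0]++ -> VV[0]=[3, 0, 0], msg_vec=[3, 0, 0]; VV[2]=max(VV[2],msg_vec) then VV[2][2]++ -> VV[2]=[3, 6, 3]
Event 8: SEND 1->2: VV[1][1]++ -> VV[1]=[2, 7, 1], msg_vec=[2, 7, 1]; VV[2]=max(VV[2],msg_vec) then VV[2][2]++ -> VV[2]=[3, 7, 4]
Event 9: LOCAL 0: VV[0][0]++ -> VV[0]=[4, 0, 0]
Final vectors: VV[0]=[4, 0, 0]; VV[1]=[2, 7, 1]; VV[2]=[3, 7, 4]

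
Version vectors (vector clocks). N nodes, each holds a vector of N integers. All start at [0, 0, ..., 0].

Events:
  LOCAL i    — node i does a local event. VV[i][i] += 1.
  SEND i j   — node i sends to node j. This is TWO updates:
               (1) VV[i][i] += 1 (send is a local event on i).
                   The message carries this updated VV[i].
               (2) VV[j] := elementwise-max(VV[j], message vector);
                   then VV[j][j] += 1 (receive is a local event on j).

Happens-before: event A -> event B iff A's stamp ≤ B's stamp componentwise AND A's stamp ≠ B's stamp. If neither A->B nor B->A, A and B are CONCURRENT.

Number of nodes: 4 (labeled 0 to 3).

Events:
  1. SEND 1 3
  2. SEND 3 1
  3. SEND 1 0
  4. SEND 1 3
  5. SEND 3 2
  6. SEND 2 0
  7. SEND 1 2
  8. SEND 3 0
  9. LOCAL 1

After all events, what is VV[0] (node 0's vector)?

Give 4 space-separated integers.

Initial: VV[0]=[0, 0, 0, 0]
Initial: VV[1]=[0, 0, 0, 0]
Initial: VV[2]=[0, 0, 0, 0]
Initial: VV[3]=[0, 0, 0, 0]
Event 1: SEND 1->3: VV[1][1]++ -> VV[1]=[0, 1, 0, 0], msg_vec=[0, 1, 0, 0]; VV[3]=max(VV[3],msg_vec) then VV[3][3]++ -> VV[3]=[0, 1, 0, 1]
Event 2: SEND 3->1: VV[3][3]++ -> VV[3]=[0, 1, 0, 2], msg_vec=[0, 1, 0, 2]; VV[1]=max(VV[1],msg_vec) then VV[1][1]++ -> VV[1]=[0, 2, 0, 2]
Event 3: SEND 1->0: VV[1][1]++ -> VV[1]=[0, 3, 0, 2], msg_vec=[0, 3, 0, 2]; VV[0]=max(VV[0],msg_vec) then VV[0][0]++ -> VV[0]=[1, 3, 0, 2]
Event 4: SEND 1->3: VV[1][1]++ -> VV[1]=[0, 4, 0, 2], msg_vec=[0, 4, 0, 2]; VV[3]=max(VV[3],msg_vec) then VV[3][3]++ -> VV[3]=[0, 4, 0, 3]
Event 5: SEND 3->2: VV[3][3]++ -> VV[3]=[0, 4, 0, 4], msg_vec=[0, 4, 0, 4]; VV[2]=max(VV[2],msg_vec) then VV[2][2]++ -> VV[2]=[0, 4, 1, 4]
Event 6: SEND 2->0: VV[2][2]++ -> VV[2]=[0, 4, 2, 4], msg_vec=[0, 4, 2, 4]; VV[0]=max(VV[0],msg_vec) then VV[0][0]++ -> VV[0]=[2, 4, 2, 4]
Event 7: SEND 1->2: VV[1][1]++ -> VV[1]=[0, 5, 0, 2], msg_vec=[0, 5, 0, 2]; VV[2]=max(VV[2],msg_vec) then VV[2][2]++ -> VV[2]=[0, 5, 3, 4]
Event 8: SEND 3->0: VV[3][3]++ -> VV[3]=[0, 4, 0, 5], msg_vec=[0, 4, 0, 5]; VV[0]=max(VV[0],msg_vec) then VV[0][0]++ -> VV[0]=[3, 4, 2, 5]
Event 9: LOCAL 1: VV[1][1]++ -> VV[1]=[0, 6, 0, 2]
Final vectors: VV[0]=[3, 4, 2, 5]; VV[1]=[0, 6, 0, 2]; VV[2]=[0, 5, 3, 4]; VV[3]=[0, 4, 0, 5]

Answer: 3 4 2 5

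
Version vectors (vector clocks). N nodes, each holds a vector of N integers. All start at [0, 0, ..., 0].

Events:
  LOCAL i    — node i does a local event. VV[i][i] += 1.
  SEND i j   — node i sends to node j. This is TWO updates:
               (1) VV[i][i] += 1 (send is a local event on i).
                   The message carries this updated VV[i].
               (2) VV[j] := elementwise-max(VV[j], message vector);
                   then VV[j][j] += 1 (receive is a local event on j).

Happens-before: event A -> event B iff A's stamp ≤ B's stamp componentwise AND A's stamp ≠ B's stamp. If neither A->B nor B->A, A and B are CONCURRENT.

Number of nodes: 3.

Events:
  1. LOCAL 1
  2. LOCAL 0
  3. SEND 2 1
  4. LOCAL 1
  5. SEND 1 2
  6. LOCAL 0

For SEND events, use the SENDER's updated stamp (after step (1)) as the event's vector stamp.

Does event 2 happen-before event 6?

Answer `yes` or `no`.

Initial: VV[0]=[0, 0, 0]
Initial: VV[1]=[0, 0, 0]
Initial: VV[2]=[0, 0, 0]
Event 1: LOCAL 1: VV[1][1]++ -> VV[1]=[0, 1, 0]
Event 2: LOCAL 0: VV[0][0]++ -> VV[0]=[1, 0, 0]
Event 3: SEND 2->1: VV[2][2]++ -> VV[2]=[0, 0, 1], msg_vec=[0, 0, 1]; VV[1]=max(VV[1],msg_vec) then VV[1][1]++ -> VV[1]=[0, 2, 1]
Event 4: LOCAL 1: VV[1][1]++ -> VV[1]=[0, 3, 1]
Event 5: SEND 1->2: VV[1][1]++ -> VV[1]=[0, 4, 1], msg_vec=[0, 4, 1]; VV[2]=max(VV[2],msg_vec) then VV[2][2]++ -> VV[2]=[0, 4, 2]
Event 6: LOCAL 0: VV[0][0]++ -> VV[0]=[2, 0, 0]
Event 2 stamp: [1, 0, 0]
Event 6 stamp: [2, 0, 0]
[1, 0, 0] <= [2, 0, 0]? True. Equal? False. Happens-before: True

Answer: yes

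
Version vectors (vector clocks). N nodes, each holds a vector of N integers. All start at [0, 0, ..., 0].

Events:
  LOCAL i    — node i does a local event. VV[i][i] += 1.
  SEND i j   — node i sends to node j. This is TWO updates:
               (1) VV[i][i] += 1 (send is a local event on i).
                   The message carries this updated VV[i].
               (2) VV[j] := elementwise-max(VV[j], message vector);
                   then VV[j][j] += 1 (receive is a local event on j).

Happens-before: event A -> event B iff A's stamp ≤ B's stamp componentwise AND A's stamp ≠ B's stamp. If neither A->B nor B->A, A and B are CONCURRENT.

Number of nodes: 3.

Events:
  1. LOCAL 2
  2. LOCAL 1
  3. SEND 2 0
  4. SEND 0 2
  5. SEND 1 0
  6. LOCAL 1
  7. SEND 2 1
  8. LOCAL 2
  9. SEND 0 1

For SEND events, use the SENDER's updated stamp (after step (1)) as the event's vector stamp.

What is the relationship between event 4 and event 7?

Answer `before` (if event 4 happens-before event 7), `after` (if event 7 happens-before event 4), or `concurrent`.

Initial: VV[0]=[0, 0, 0]
Initial: VV[1]=[0, 0, 0]
Initial: VV[2]=[0, 0, 0]
Event 1: LOCAL 2: VV[2][2]++ -> VV[2]=[0, 0, 1]
Event 2: LOCAL 1: VV[1][1]++ -> VV[1]=[0, 1, 0]
Event 3: SEND 2->0: VV[2][2]++ -> VV[2]=[0, 0, 2], msg_vec=[0, 0, 2]; VV[0]=max(VV[0],msg_vec) then VV[0][0]++ -> VV[0]=[1, 0, 2]
Event 4: SEND 0->2: VV[0][0]++ -> VV[0]=[2, 0, 2], msg_vec=[2, 0, 2]; VV[2]=max(VV[2],msg_vec) then VV[2][2]++ -> VV[2]=[2, 0, 3]
Event 5: SEND 1->0: VV[1][1]++ -> VV[1]=[0, 2, 0], msg_vec=[0, 2, 0]; VV[0]=max(VV[0],msg_vec) then VV[0][0]++ -> VV[0]=[3, 2, 2]
Event 6: LOCAL 1: VV[1][1]++ -> VV[1]=[0, 3, 0]
Event 7: SEND 2->1: VV[2][2]++ -> VV[2]=[2, 0, 4], msg_vec=[2, 0, 4]; VV[1]=max(VV[1],msg_vec) then VV[1][1]++ -> VV[1]=[2, 4, 4]
Event 8: LOCAL 2: VV[2][2]++ -> VV[2]=[2, 0, 5]
Event 9: SEND 0->1: VV[0][0]++ -> VV[0]=[4, 2, 2], msg_vec=[4, 2, 2]; VV[1]=max(VV[1],msg_vec) then VV[1][1]++ -> VV[1]=[4, 5, 4]
Event 4 stamp: [2, 0, 2]
Event 7 stamp: [2, 0, 4]
[2, 0, 2] <= [2, 0, 4]? True
[2, 0, 4] <= [2, 0, 2]? False
Relation: before

Answer: before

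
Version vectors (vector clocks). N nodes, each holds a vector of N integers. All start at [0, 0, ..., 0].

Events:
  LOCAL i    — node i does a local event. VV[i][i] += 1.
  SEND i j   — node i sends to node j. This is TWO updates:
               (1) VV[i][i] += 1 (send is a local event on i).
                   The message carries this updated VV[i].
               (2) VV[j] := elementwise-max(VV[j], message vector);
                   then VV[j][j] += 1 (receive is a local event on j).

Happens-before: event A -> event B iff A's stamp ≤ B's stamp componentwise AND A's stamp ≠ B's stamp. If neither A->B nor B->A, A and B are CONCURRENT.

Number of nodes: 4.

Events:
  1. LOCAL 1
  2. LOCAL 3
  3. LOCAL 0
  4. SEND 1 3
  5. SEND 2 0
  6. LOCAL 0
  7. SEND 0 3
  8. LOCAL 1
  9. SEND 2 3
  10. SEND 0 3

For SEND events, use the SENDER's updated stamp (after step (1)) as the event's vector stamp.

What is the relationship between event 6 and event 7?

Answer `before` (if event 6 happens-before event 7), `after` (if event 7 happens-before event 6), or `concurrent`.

Answer: before

Derivation:
Initial: VV[0]=[0, 0, 0, 0]
Initial: VV[1]=[0, 0, 0, 0]
Initial: VV[2]=[0, 0, 0, 0]
Initial: VV[3]=[0, 0, 0, 0]
Event 1: LOCAL 1: VV[1][1]++ -> VV[1]=[0, 1, 0, 0]
Event 2: LOCAL 3: VV[3][3]++ -> VV[3]=[0, 0, 0, 1]
Event 3: LOCAL 0: VV[0][0]++ -> VV[0]=[1, 0, 0, 0]
Event 4: SEND 1->3: VV[1][1]++ -> VV[1]=[0, 2, 0, 0], msg_vec=[0, 2, 0, 0]; VV[3]=max(VV[3],msg_vec) then VV[3][3]++ -> VV[3]=[0, 2, 0, 2]
Event 5: SEND 2->0: VV[2][2]++ -> VV[2]=[0, 0, 1, 0], msg_vec=[0, 0, 1, 0]; VV[0]=max(VV[0],msg_vec) then VV[0][0]++ -> VV[0]=[2, 0, 1, 0]
Event 6: LOCAL 0: VV[0][0]++ -> VV[0]=[3, 0, 1, 0]
Event 7: SEND 0->3: VV[0][0]++ -> VV[0]=[4, 0, 1, 0], msg_vec=[4, 0, 1, 0]; VV[3]=max(VV[3],msg_vec) then VV[3][3]++ -> VV[3]=[4, 2, 1, 3]
Event 8: LOCAL 1: VV[1][1]++ -> VV[1]=[0, 3, 0, 0]
Event 9: SEND 2->3: VV[2][2]++ -> VV[2]=[0, 0, 2, 0], msg_vec=[0, 0, 2, 0]; VV[3]=max(VV[3],msg_vec) then VV[3][3]++ -> VV[3]=[4, 2, 2, 4]
Event 10: SEND 0->3: VV[0][0]++ -> VV[0]=[5, 0, 1, 0], msg_vec=[5, 0, 1, 0]; VV[3]=max(VV[3],msg_vec) then VV[3][3]++ -> VV[3]=[5, 2, 2, 5]
Event 6 stamp: [3, 0, 1, 0]
Event 7 stamp: [4, 0, 1, 0]
[3, 0, 1, 0] <= [4, 0, 1, 0]? True
[4, 0, 1, 0] <= [3, 0, 1, 0]? False
Relation: before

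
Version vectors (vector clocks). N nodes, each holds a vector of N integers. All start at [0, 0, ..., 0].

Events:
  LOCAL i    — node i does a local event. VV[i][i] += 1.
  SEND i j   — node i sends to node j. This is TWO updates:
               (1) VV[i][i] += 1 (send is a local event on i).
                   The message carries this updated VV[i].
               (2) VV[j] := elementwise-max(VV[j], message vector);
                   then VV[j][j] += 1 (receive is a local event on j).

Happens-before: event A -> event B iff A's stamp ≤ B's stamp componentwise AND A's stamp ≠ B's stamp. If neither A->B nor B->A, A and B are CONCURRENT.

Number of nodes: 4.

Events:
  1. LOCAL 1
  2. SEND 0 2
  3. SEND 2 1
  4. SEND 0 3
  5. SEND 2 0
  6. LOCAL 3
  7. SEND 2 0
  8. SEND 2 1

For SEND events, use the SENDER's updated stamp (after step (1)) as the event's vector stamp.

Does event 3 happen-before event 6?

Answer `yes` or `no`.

Answer: no

Derivation:
Initial: VV[0]=[0, 0, 0, 0]
Initial: VV[1]=[0, 0, 0, 0]
Initial: VV[2]=[0, 0, 0, 0]
Initial: VV[3]=[0, 0, 0, 0]
Event 1: LOCAL 1: VV[1][1]++ -> VV[1]=[0, 1, 0, 0]
Event 2: SEND 0->2: VV[0][0]++ -> VV[0]=[1, 0, 0, 0], msg_vec=[1, 0, 0, 0]; VV[2]=max(VV[2],msg_vec) then VV[2][2]++ -> VV[2]=[1, 0, 1, 0]
Event 3: SEND 2->1: VV[2][2]++ -> VV[2]=[1, 0, 2, 0], msg_vec=[1, 0, 2, 0]; VV[1]=max(VV[1],msg_vec) then VV[1][1]++ -> VV[1]=[1, 2, 2, 0]
Event 4: SEND 0->3: VV[0][0]++ -> VV[0]=[2, 0, 0, 0], msg_vec=[2, 0, 0, 0]; VV[3]=max(VV[3],msg_vec) then VV[3][3]++ -> VV[3]=[2, 0, 0, 1]
Event 5: SEND 2->0: VV[2][2]++ -> VV[2]=[1, 0, 3, 0], msg_vec=[1, 0, 3, 0]; VV[0]=max(VV[0],msg_vec) then VV[0][0]++ -> VV[0]=[3, 0, 3, 0]
Event 6: LOCAL 3: VV[3][3]++ -> VV[3]=[2, 0, 0, 2]
Event 7: SEND 2->0: VV[2][2]++ -> VV[2]=[1, 0, 4, 0], msg_vec=[1, 0, 4, 0]; VV[0]=max(VV[0],msg_vec) then VV[0][0]++ -> VV[0]=[4, 0, 4, 0]
Event 8: SEND 2->1: VV[2][2]++ -> VV[2]=[1, 0, 5, 0], msg_vec=[1, 0, 5, 0]; VV[1]=max(VV[1],msg_vec) then VV[1][1]++ -> VV[1]=[1, 3, 5, 0]
Event 3 stamp: [1, 0, 2, 0]
Event 6 stamp: [2, 0, 0, 2]
[1, 0, 2, 0] <= [2, 0, 0, 2]? False. Equal? False. Happens-before: False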